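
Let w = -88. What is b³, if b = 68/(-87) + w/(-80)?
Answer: 21253933/658503000 ≈ 0.032276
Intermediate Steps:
b = 277/870 (b = 68/(-87) - 88/(-80) = 68*(-1/87) - 88*(-1/80) = -68/87 + 11/10 = 277/870 ≈ 0.31839)
b³ = (277/870)³ = 21253933/658503000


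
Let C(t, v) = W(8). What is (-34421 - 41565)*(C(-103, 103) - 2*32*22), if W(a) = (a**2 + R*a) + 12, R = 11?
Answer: 94526584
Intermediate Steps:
W(a) = 12 + a**2 + 11*a (W(a) = (a**2 + 11*a) + 12 = 12 + a**2 + 11*a)
C(t, v) = 164 (C(t, v) = 12 + 8**2 + 11*8 = 12 + 64 + 88 = 164)
(-34421 - 41565)*(C(-103, 103) - 2*32*22) = (-34421 - 41565)*(164 - 2*32*22) = -75986*(164 - 64*22) = -75986*(164 - 1408) = -75986*(-1244) = 94526584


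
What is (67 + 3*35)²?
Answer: 29584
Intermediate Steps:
(67 + 3*35)² = (67 + 105)² = 172² = 29584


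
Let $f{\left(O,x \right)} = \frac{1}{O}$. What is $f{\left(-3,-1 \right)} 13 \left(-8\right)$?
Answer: $\frac{104}{3} \approx 34.667$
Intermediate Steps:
$f{\left(-3,-1 \right)} 13 \left(-8\right) = \frac{1}{-3} \cdot 13 \left(-8\right) = \left(- \frac{1}{3}\right) 13 \left(-8\right) = \left(- \frac{13}{3}\right) \left(-8\right) = \frac{104}{3}$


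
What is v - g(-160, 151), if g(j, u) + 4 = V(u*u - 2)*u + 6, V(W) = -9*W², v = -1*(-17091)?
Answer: 706400608048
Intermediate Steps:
v = 17091
g(j, u) = 2 - 9*u*(-2 + u²)² (g(j, u) = -4 + ((-9*(u*u - 2)²)*u + 6) = -4 + ((-9*(u² - 2)²)*u + 6) = -4 + ((-9*(-2 + u²)²)*u + 6) = -4 + (-9*u*(-2 + u²)² + 6) = -4 + (6 - 9*u*(-2 + u²)²) = 2 - 9*u*(-2 + u²)²)
v - g(-160, 151) = 17091 - (2 - 9*151*(-2 + 151²)²) = 17091 - (2 - 9*151*(-2 + 22801)²) = 17091 - (2 - 9*151*22799²) = 17091 - (2 - 9*151*519794401) = 17091 - (2 - 706400590959) = 17091 - 1*(-706400590957) = 17091 + 706400590957 = 706400608048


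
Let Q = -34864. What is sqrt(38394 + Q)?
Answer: sqrt(3530) ≈ 59.414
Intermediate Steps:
sqrt(38394 + Q) = sqrt(38394 - 34864) = sqrt(3530)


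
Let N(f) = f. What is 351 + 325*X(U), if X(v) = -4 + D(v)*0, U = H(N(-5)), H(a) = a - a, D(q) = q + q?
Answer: -949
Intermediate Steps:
D(q) = 2*q
H(a) = 0
U = 0
X(v) = -4 (X(v) = -4 + (2*v)*0 = -4 + 0 = -4)
351 + 325*X(U) = 351 + 325*(-4) = 351 - 1300 = -949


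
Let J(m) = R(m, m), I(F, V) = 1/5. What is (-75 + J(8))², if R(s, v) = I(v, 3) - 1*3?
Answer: 151321/25 ≈ 6052.8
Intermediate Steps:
I(F, V) = ⅕
R(s, v) = -14/5 (R(s, v) = ⅕ - 1*3 = ⅕ - 3 = -14/5)
J(m) = -14/5
(-75 + J(8))² = (-75 - 14/5)² = (-389/5)² = 151321/25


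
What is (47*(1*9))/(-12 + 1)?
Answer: -423/11 ≈ -38.455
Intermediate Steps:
(47*(1*9))/(-12 + 1) = (47*9)/(-11) = 423*(-1/11) = -423/11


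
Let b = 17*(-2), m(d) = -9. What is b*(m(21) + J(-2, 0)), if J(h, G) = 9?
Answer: 0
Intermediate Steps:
b = -34
b*(m(21) + J(-2, 0)) = -34*(-9 + 9) = -34*0 = 0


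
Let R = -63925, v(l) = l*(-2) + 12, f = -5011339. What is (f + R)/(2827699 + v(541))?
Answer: -5075264/2826629 ≈ -1.7955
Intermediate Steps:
v(l) = 12 - 2*l (v(l) = -2*l + 12 = 12 - 2*l)
(f + R)/(2827699 + v(541)) = (-5011339 - 63925)/(2827699 + (12 - 2*541)) = -5075264/(2827699 + (12 - 1082)) = -5075264/(2827699 - 1070) = -5075264/2826629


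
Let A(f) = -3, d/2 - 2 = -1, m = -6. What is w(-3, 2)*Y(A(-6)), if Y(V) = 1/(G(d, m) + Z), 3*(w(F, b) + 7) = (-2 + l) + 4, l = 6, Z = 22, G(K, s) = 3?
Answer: -13/75 ≈ -0.17333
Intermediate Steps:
d = 2 (d = 4 + 2*(-1) = 4 - 2 = 2)
w(F, b) = -13/3 (w(F, b) = -7 + ((-2 + 6) + 4)/3 = -7 + (4 + 4)/3 = -7 + (⅓)*8 = -7 + 8/3 = -13/3)
Y(V) = 1/25 (Y(V) = 1/(3 + 22) = 1/25)
w(-3, 2)*Y(A(-6)) = -13/3*1/25 = -13/75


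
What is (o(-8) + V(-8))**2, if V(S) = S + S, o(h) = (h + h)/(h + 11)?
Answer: 4096/9 ≈ 455.11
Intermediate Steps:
o(h) = 2*h/(11 + h) (o(h) = (2*h)/(11 + h) = 2*h/(11 + h))
V(S) = 2*S
(o(-8) + V(-8))**2 = (2*(-8)/(11 - 8) + 2*(-8))**2 = (2*(-8)/3 - 16)**2 = (2*(-8)*(1/3) - 16)**2 = (-16/3 - 16)**2 = (-64/3)**2 = 4096/9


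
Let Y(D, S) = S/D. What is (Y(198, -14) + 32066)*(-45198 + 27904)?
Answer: -54900269938/99 ≈ -5.5455e+8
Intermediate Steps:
(Y(198, -14) + 32066)*(-45198 + 27904) = (-14/198 + 32066)*(-45198 + 27904) = (-14*1/198 + 32066)*(-17294) = (-7/99 + 32066)*(-17294) = (3174527/99)*(-17294) = -54900269938/99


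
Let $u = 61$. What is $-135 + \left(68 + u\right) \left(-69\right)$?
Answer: $-9036$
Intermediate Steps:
$-135 + \left(68 + u\right) \left(-69\right) = -135 + \left(68 + 61\right) \left(-69\right) = -135 + 129 \left(-69\right) = -135 - 8901 = -9036$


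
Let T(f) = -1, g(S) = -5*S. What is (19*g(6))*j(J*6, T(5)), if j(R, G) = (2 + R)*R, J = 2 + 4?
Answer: -779760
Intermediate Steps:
J = 6
j(R, G) = R*(2 + R)
(19*g(6))*j(J*6, T(5)) = (19*(-5*6))*((6*6)*(2 + 6*6)) = (19*(-30))*(36*(2 + 36)) = -20520*38 = -570*1368 = -779760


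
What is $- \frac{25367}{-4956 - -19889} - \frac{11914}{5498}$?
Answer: $- \frac{158689764}{41050817} \approx -3.8657$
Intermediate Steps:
$- \frac{25367}{-4956 - -19889} - \frac{11914}{5498} = - \frac{25367}{-4956 + 19889} - \frac{5957}{2749} = - \frac{25367}{14933} - \frac{5957}{2749} = - \frac{158689764}{41050817}$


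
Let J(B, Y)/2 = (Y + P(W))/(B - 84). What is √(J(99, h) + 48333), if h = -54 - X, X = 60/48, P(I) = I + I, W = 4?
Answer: √4832670/10 ≈ 219.83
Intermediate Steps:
P(I) = 2*I
X = 5/4 (X = 60*(1/48) = 5/4 ≈ 1.2500)
h = -221/4 (h = -54 - 1*5/4 = -54 - 5/4 = -221/4 ≈ -55.250)
J(B, Y) = 2*(8 + Y)/(-84 + B) (J(B, Y) = 2*((Y + 2*4)/(B - 84)) = 2*((Y + 8)/(-84 + B)) = 2*((8 + Y)/(-84 + B)) = 2*(8 + Y)/(-84 + B))
√(J(99, h) + 48333) = √(2*(8 - 221/4)/(-84 + 99) + 48333) = √(2*(-189/4)/15 + 48333) = √(2*(1/15)*(-189/4) + 48333) = √(-63/10 + 48333) = √(483267/10) = √4832670/10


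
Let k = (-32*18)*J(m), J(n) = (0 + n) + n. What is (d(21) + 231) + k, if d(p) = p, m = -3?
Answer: 3708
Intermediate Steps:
J(n) = 2*n (J(n) = n + n = 2*n)
k = 3456 (k = (-32*18)*(2*(-3)) = -576*(-6) = 3456)
(d(21) + 231) + k = (21 + 231) + 3456 = 252 + 3456 = 3708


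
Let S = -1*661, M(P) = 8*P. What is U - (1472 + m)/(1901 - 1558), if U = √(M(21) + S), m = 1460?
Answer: -2932/343 + I*√493 ≈ -8.5481 + 22.204*I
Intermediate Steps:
S = -661
U = I*√493 (U = √(8*21 - 661) = √(168 - 661) = √(-493) = I*√493 ≈ 22.204*I)
U - (1472 + m)/(1901 - 1558) = I*√493 - (1472 + 1460)/(1901 - 1558) = I*√493 - 2932/343 = -2932/343 + I*√493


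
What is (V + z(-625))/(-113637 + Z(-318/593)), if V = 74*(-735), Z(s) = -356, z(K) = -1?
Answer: 54391/113993 ≈ 0.47714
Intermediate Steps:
V = -54390
(V + z(-625))/(-113637 + Z(-318/593)) = (-54390 - 1)/(-113637 - 356) = -54391/(-113993) = -54391*(-1/113993) = 54391/113993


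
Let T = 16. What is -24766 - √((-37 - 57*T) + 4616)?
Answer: -24766 - √3667 ≈ -24827.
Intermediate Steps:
-24766 - √((-37 - 57*T) + 4616) = -24766 - √((-37 - 57*16) + 4616) = -24766 - √((-37 - 912) + 4616) = -24766 - √(-949 + 4616) = -24766 - √3667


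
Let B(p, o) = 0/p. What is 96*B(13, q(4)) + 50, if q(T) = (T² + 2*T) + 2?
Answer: 50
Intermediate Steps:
q(T) = 2 + T² + 2*T
B(p, o) = 0
96*B(13, q(4)) + 50 = 96*0 + 50 = 0 + 50 = 50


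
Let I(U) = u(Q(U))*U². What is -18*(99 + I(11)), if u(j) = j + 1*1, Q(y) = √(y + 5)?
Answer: -12672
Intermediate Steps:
Q(y) = √(5 + y)
u(j) = 1 + j (u(j) = j + 1 = 1 + j)
I(U) = U²*(1 + √(5 + U)) (I(U) = (1 + √(5 + U))*U² = U²*(1 + √(5 + U)))
-18*(99 + I(11)) = -18*(99 + 11²*(1 + √(5 + 11))) = -18*(99 + 121*(1 + √16)) = -18*(99 + 121*(1 + 4)) = -18*(99 + 121*5) = -18*(99 + 605) = -18*704 = -12672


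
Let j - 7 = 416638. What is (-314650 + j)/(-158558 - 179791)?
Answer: -101995/338349 ≈ -0.30145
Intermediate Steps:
j = 416645 (j = 7 + 416638 = 416645)
(-314650 + j)/(-158558 - 179791) = (-314650 + 416645)/(-158558 - 179791) = 101995/(-338349) = 101995*(-1/338349) = -101995/338349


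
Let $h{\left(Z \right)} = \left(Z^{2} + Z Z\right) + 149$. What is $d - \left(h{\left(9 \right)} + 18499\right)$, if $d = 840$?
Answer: $-17970$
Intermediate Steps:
$h{\left(Z \right)} = 149 + 2 Z^{2}$ ($h{\left(Z \right)} = \left(Z^{2} + Z^{2}\right) + 149 = 2 Z^{2} + 149 = 149 + 2 Z^{2}$)
$d - \left(h{\left(9 \right)} + 18499\right) = 840 - \left(\left(149 + 2 \cdot 9^{2}\right) + 18499\right) = 840 - \left(\left(149 + 2 \cdot 81\right) + 18499\right) = 840 - \left(\left(149 + 162\right) + 18499\right) = 840 - \left(311 + 18499\right) = 840 - 18810 = -17970$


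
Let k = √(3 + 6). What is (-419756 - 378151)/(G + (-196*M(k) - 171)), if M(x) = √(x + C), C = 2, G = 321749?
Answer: -128294668623/51706109002 - 39097443*√5/25853054501 ≈ -2.4846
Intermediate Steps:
k = 3 (k = √9 = 3)
M(x) = √(2 + x) (M(x) = √(x + 2) = √(2 + x))
(-419756 - 378151)/(G + (-196*M(k) - 171)) = (-419756 - 378151)/(321749 + (-196*√(2 + 3) - 171)) = -797907/(321749 + (-196*√5 - 171)) = -797907/(321749 + (-171 - 196*√5)) = -797907/(321578 - 196*√5)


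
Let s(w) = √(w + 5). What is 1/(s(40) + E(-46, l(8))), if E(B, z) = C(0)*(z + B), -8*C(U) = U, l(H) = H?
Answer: √5/15 ≈ 0.14907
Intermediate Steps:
C(U) = -U/8
E(B, z) = 0 (E(B, z) = (-⅛*0)*(z + B) = 0*(B + z) = 0)
s(w) = √(5 + w)
1/(s(40) + E(-46, l(8))) = 1/(√(5 + 40) + 0) = 1/(√45 + 0) = 1/(3*√5 + 0) = 1/(3*√5) = √5/15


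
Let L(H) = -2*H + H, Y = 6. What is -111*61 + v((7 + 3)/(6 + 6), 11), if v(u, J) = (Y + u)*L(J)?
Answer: -41077/6 ≈ -6846.2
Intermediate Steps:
L(H) = -H
v(u, J) = -J*(6 + u) (v(u, J) = (6 + u)*(-J) = -J*(6 + u))
-111*61 + v((7 + 3)/(6 + 6), 11) = -111*61 - 1*11*(6 + (7 + 3)/(6 + 6)) = -6771 - 1*11*(6 + 10/12) = -6771 - 1*11*(6 + 10*(1/12)) = -6771 - 1*11*(6 + ⅚) = -6771 - 1*11*41/6 = -6771 - 451/6 = -41077/6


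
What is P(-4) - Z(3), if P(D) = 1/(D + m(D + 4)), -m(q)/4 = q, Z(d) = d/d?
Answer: -5/4 ≈ -1.2500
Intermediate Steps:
Z(d) = 1
m(q) = -4*q
P(D) = 1/(-16 - 3*D) (P(D) = 1/(D - 4*(D + 4)) = 1/(D - 4*(4 + D)) = 1/(D + (-16 - 4*D)) = 1/(-16 - 3*D))
P(-4) - Z(3) = 1/(-16 - 3*(-4)) - 1*1 = 1/(-16 + 12) - 1 = 1/(-4) - 1 = -1/4 - 1 = -5/4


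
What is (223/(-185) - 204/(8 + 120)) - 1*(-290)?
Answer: 1700229/5920 ≈ 287.20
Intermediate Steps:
(223/(-185) - 204/(8 + 120)) - 1*(-290) = (223*(-1/185) - 204/128) + 290 = (-223/185 - 204*1/128) + 290 = (-223/185 - 51/32) + 290 = -16571/5920 + 290 = 1700229/5920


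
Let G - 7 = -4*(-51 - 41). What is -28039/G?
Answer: -28039/375 ≈ -74.771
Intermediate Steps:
G = 375 (G = 7 - 4*(-51 - 41) = 7 - 4*(-92) = 7 + 368 = 375)
-28039/G = -28039/375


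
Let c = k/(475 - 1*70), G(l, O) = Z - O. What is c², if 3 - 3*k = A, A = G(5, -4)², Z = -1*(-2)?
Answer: 121/164025 ≈ 0.00073769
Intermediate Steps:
Z = 2
G(l, O) = 2 - O
A = 36 (A = (2 - 1*(-4))² = (2 + 4)² = 6² = 36)
k = -11 (k = 1 - ⅓*36 = 1 - 12 = -11)
c = -11/405 (c = -11/(475 - 1*70) = -11/(475 - 70) = -11/405 ≈ -0.027160)
c² = (-11/405)² = 121/164025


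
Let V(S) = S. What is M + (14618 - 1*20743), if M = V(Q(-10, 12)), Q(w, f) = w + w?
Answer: -6145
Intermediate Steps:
Q(w, f) = 2*w
M = -20 (M = 2*(-10) = -20)
M + (14618 - 1*20743) = -20 + (14618 - 1*20743) = -20 + (14618 - 20743) = -20 - 6125 = -6145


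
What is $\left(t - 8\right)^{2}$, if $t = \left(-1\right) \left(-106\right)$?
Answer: $9604$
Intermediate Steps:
$t = 106$
$\left(t - 8\right)^{2} = \left(106 - 8\right)^{2} = 98^{2} = 9604$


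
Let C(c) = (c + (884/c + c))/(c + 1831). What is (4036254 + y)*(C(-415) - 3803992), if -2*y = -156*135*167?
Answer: -539728714340163979/24485 ≈ -2.2043e+13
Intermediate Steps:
C(c) = (2*c + 884/c)/(1831 + c) (C(c) = (c + (c + 884/c))/(1831 + c) = (2*c + 884/c)/(1831 + c))
y = 1758510 (y = -(-156*135)*167/2 = -(-10530)*167 = -½*(-3517020) = 1758510)
(4036254 + y)*(C(-415) - 3803992) = (4036254 + 1758510)*(2*(442 + (-415)²)/(-415*(1831 - 415)) - 3803992) = 5794764*(2*(-1/415)*(442 + 172225)/1416 - 3803992) = 5794764*(2*(-1/415)*(1/1416)*172667 - 3803992) = 5794764*(-172667/293820 - 3803992) = 5794764*(-1117689102107/293820) = -539728714340163979/24485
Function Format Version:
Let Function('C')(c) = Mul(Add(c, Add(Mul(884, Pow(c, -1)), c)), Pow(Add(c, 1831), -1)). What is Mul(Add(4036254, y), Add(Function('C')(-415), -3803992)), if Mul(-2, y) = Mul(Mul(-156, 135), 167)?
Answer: Rational(-539728714340163979, 24485) ≈ -2.2043e+13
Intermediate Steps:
Function('C')(c) = Mul(Pow(Add(1831, c), -1), Add(Mul(2, c), Mul(884, Pow(c, -1)))) (Function('C')(c) = Mul(Add(c, Add(c, Mul(884, Pow(c, -1)))), Pow(Add(1831, c), -1)) = Mul(Add(Mul(2, c), Mul(884, Pow(c, -1))), Pow(Add(1831, c), -1)) = Mul(Pow(Add(1831, c), -1), Add(Mul(2, c), Mul(884, Pow(c, -1)))))
y = 1758510 (y = Mul(Rational(-1, 2), Mul(Mul(-156, 135), 167)) = Mul(Rational(-1, 2), Mul(-21060, 167)) = Mul(Rational(-1, 2), -3517020) = 1758510)
Mul(Add(4036254, y), Add(Function('C')(-415), -3803992)) = Mul(Add(4036254, 1758510), Add(Mul(2, Pow(-415, -1), Pow(Add(1831, -415), -1), Add(442, Pow(-415, 2))), -3803992)) = Mul(5794764, Add(Mul(2, Rational(-1, 415), Pow(1416, -1), Add(442, 172225)), -3803992)) = Mul(5794764, Add(Mul(2, Rational(-1, 415), Rational(1, 1416), 172667), -3803992)) = Mul(5794764, Add(Rational(-172667, 293820), -3803992)) = Mul(5794764, Rational(-1117689102107, 293820)) = Rational(-539728714340163979, 24485)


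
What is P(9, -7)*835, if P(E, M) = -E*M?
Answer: 52605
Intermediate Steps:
P(E, M) = -E*M
P(9, -7)*835 = -1*9*(-7)*835 = 63*835 = 52605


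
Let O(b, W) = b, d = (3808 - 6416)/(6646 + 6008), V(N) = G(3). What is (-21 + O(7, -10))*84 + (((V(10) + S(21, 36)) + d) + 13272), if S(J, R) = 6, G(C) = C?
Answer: 76587031/6327 ≈ 12105.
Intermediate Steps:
V(N) = 3
d = -1304/6327 (d = -2608/12654 = -2608*1/12654 = -1304/6327 ≈ -0.20610)
(-21 + O(7, -10))*84 + (((V(10) + S(21, 36)) + d) + 13272) = (-21 + 7)*84 + (((3 + 6) - 1304/6327) + 13272) = -14*84 + ((9 - 1304/6327) + 13272) = -1176 + (55639/6327 + 13272) = -1176 + 84027583/6327 = 76587031/6327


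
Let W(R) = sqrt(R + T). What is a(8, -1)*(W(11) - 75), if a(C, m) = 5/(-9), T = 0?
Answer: 125/3 - 5*sqrt(11)/9 ≈ 39.824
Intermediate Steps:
W(R) = sqrt(R) (W(R) = sqrt(R + 0) = sqrt(R))
a(C, m) = -5/9 (a(C, m) = 5*(-1/9) = -5/9)
a(8, -1)*(W(11) - 75) = -5*(sqrt(11) - 75)/9 = -5*(-75 + sqrt(11))/9 = 125/3 - 5*sqrt(11)/9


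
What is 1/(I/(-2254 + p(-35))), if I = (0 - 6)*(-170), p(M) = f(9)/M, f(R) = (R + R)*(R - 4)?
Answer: -3949/1785 ≈ -2.2123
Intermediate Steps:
f(R) = 2*R*(-4 + R) (f(R) = (2*R)*(-4 + R) = 2*R*(-4 + R))
p(M) = 90/M (p(M) = (2*9*(-4 + 9))/M = (2*9*5)/M = 90/M)
I = 1020 (I = -6*(-170) = 1020)
1/(I/(-2254 + p(-35))) = 1/(1020/(-2254 + 90/(-35))) = 1/(1020/(-2254 + 90*(-1/35))) = 1/(1020/(-2254 - 18/7)) = 1/(1020/(-15796/7)) = 1/(1020*(-7/15796)) = 1/(-1785/3949) = -3949/1785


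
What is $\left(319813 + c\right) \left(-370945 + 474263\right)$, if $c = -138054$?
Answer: $18778976362$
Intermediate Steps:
$\left(319813 + c\right) \left(-370945 + 474263\right) = \left(319813 - 138054\right) \left(-370945 + 474263\right) = 181759 \cdot 103318 = 18778976362$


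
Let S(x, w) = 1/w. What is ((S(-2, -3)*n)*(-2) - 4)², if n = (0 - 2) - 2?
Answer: 400/9 ≈ 44.444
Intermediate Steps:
n = -4 (n = -2 - 2 = -4)
((S(-2, -3)*n)*(-2) - 4)² = ((-4/(-3))*(-2) - 4)² = (-⅓*(-4)*(-2) - 4)² = ((4/3)*(-2) - 4)² = (-8/3 - 4)² = (-20/3)² = 400/9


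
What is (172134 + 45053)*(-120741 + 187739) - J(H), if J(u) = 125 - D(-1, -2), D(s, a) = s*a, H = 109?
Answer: 14551094503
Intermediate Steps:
D(s, a) = a*s
J(u) = 123 (J(u) = 125 - (-2)*(-1) = 125 - 1*2 = 125 - 2 = 123)
(172134 + 45053)*(-120741 + 187739) - J(H) = (172134 + 45053)*(-120741 + 187739) - 1*123 = 217187*66998 - 123 = 14551094626 - 123 = 14551094503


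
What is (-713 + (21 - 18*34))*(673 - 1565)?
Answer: 1163168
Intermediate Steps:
(-713 + (21 - 18*34))*(673 - 1565) = (-713 + (21 - 612))*(-892) = (-713 - 591)*(-892) = -1304*(-892) = 1163168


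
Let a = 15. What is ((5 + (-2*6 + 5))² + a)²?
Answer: 361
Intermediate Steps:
((5 + (-2*6 + 5))² + a)² = ((5 + (-2*6 + 5))² + 15)² = ((5 + (-12 + 5))² + 15)² = ((5 - 7)² + 15)² = ((-2)² + 15)² = (4 + 15)² = 19² = 361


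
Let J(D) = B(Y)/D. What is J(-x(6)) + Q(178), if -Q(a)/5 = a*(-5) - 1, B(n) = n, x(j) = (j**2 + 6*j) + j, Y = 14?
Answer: 173738/39 ≈ 4454.8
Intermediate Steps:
x(j) = j**2 + 7*j
Q(a) = 5 + 25*a (Q(a) = -5*(a*(-5) - 1) = -5*(-5*a - 1) = -5*(-1 - 5*a) = 5 + 25*a)
J(D) = 14/D
J(-x(6)) + Q(178) = 14/((-6*(7 + 6))) + (5 + 25*178) = 14/((-6*13)) + (5 + 4450) = 14/((-1*78)) + 4455 = 14/(-78) + 4455 = 14*(-1/78) + 4455 = -7/39 + 4455 = 173738/39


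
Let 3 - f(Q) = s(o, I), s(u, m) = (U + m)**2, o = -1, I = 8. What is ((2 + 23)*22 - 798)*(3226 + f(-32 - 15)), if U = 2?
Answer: -775992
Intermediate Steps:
s(u, m) = (2 + m)**2
f(Q) = -97 (f(Q) = 3 - (2 + 8)**2 = 3 - 1*10**2 = 3 - 1*100 = 3 - 100 = -97)
((2 + 23)*22 - 798)*(3226 + f(-32 - 15)) = ((2 + 23)*22 - 798)*(3226 - 97) = (25*22 - 798)*3129 = (550 - 798)*3129 = -248*3129 = -775992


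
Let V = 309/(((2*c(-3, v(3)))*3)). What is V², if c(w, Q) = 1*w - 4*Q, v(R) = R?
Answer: 10609/900 ≈ 11.788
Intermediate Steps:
c(w, Q) = w - 4*Q
V = -103/30 (V = 309/(((2*(-3 - 4*3))*3)) = 309/(((2*(-3 - 12))*3)) = 309/(((2*(-15))*3)) = 309/((-30*3)) = 309/(-90) = 309*(-1/90) = -103/30 ≈ -3.4333)
V² = (-103/30)² = 10609/900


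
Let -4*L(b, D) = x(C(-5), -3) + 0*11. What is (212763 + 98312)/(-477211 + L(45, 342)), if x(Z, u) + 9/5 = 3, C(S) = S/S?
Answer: -3110750/4772113 ≈ -0.65186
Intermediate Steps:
C(S) = 1
x(Z, u) = 6/5 (x(Z, u) = -9/5 + 3 = 6/5)
L(b, D) = -3/10 (L(b, D) = -(6/5 + 0*11)/4 = -(6/5 + 0)/4 = -¼*6/5 = -3/10)
(212763 + 98312)/(-477211 + L(45, 342)) = (212763 + 98312)/(-477211 - 3/10) = 311075/(-4772113/10) = 311075*(-10/4772113) = -3110750/4772113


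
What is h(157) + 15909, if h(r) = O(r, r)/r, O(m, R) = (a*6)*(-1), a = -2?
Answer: 2497725/157 ≈ 15909.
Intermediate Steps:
O(m, R) = 12 (O(m, R) = -2*6*(-1) = -12*(-1) = 12)
h(r) = 12/r
h(157) + 15909 = 12/157 + 15909 = 2497725/157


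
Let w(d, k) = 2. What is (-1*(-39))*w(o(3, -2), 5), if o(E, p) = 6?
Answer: 78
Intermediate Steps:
(-1*(-39))*w(o(3, -2), 5) = -1*(-39)*2 = 39*2 = 78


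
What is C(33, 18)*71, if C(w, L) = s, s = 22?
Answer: 1562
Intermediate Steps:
C(w, L) = 22
C(33, 18)*71 = 22*71 = 1562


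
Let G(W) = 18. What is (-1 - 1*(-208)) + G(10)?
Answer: 225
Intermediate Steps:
(-1 - 1*(-208)) + G(10) = (-1 - 1*(-208)) + 18 = (-1 + 208) + 18 = 207 + 18 = 225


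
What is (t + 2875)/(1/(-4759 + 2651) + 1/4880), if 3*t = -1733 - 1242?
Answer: -14530444000/2079 ≈ -6.9892e+6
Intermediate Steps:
t = -2975/3 (t = (-1733 - 1242)/3 = (⅓)*(-2975) = -2975/3 ≈ -991.67)
(t + 2875)/(1/(-4759 + 2651) + 1/4880) = (-2975/3 + 2875)/(1/(-4759 + 2651) + 1/4880) = 5650/(3*(1/(-2108) + 1/4880)) = 5650/(3*(-1/2108 + 1/4880)) = 5650/(3*(-693/2571760)) = (5650/3)*(-2571760/693) = -14530444000/2079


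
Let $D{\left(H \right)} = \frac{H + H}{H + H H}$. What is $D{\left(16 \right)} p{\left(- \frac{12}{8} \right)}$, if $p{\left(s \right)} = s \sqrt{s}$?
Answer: $- \frac{3 i \sqrt{6}}{34} \approx - 0.21613 i$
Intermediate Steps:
$p{\left(s \right)} = s^{\frac{3}{2}}$
$D{\left(H \right)} = \frac{2 H}{H + H^{2}}$
$D{\left(16 \right)} p{\left(- \frac{12}{8} \right)} = \frac{2}{1 + 16} \left(- \frac{12}{8}\right)^{\frac{3}{2}} = \frac{2}{17} \left(\left(-12\right) \frac{1}{8}\right)^{\frac{3}{2}} = 2 \cdot \frac{1}{17} \left(- \frac{3}{2}\right)^{\frac{3}{2}} = \frac{2 \left(- \frac{3 i \sqrt{6}}{4}\right)}{17} = - \frac{3 i \sqrt{6}}{34}$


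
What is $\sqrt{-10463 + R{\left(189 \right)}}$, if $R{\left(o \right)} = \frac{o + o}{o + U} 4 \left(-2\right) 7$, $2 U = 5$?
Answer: $\frac{i \sqrt{1551021695}}{383} \approx 102.83 i$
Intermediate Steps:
$U = \frac{5}{2}$ ($U = \frac{1}{2} \cdot 5 = \frac{5}{2} \approx 2.5$)
$R{\left(o \right)} = - \frac{112 o}{\frac{5}{2} + o}$ ($R{\left(o \right)} = \frac{o + o}{o + \frac{5}{2}} \cdot 4 \left(-2\right) 7 = \frac{2 o}{\frac{5}{2} + o} \left(-8\right) 7 = - \frac{16 o}{\frac{5}{2} + o} 7 = - \frac{112 o}{\frac{5}{2} + o}$)
$\sqrt{-10463 + R{\left(189 \right)}} = \sqrt{-10463 - \frac{42336}{5 + 2 \cdot 189}} = \sqrt{-10463 - \frac{42336}{5 + 378}} = \sqrt{-10463 - \frac{42336}{383}} = \sqrt{- \frac{4049665}{383}} = \frac{i \sqrt{1551021695}}{383}$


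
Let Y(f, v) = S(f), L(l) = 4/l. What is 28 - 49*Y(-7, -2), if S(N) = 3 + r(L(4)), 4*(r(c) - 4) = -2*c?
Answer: -581/2 ≈ -290.50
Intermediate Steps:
r(c) = 4 - c/2 (r(c) = 4 + (-2*c)/4 = 4 - c/2)
S(N) = 13/2 (S(N) = 3 + (4 - 2/4) = 3 + (4 - ½*1) = 3 + (4 - ½) = 3 + 7/2 = 13/2)
Y(f, v) = 13/2
28 - 49*Y(-7, -2) = 28 - 49*13/2 = 28 - 637/2 = -581/2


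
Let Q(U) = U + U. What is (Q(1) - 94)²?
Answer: 8464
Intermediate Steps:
Q(U) = 2*U
(Q(1) - 94)² = (2*1 - 94)² = (2 - 94)² = (-92)² = 8464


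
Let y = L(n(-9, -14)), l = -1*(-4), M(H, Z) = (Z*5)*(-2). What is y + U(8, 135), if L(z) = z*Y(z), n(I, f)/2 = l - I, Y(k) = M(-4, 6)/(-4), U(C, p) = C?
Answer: 398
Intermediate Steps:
M(H, Z) = -10*Z (M(H, Z) = (5*Z)*(-2) = -10*Z)
Y(k) = 15 (Y(k) = -10*6/(-4) = -60*(-1/4) = 15)
l = 4
n(I, f) = 8 - 2*I (n(I, f) = 2*(4 - I) = 8 - 2*I)
L(z) = 15*z (L(z) = z*15 = 15*z)
y = 390 (y = 15*(8 - 2*(-9)) = 15*(8 + 18) = 15*26 = 390)
y + U(8, 135) = 390 + 8 = 398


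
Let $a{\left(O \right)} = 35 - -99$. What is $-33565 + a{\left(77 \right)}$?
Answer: $-33431$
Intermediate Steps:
$a{\left(O \right)} = 134$ ($a{\left(O \right)} = 35 + 99 = 134$)
$-33565 + a{\left(77 \right)} = -33565 + 134 = -33431$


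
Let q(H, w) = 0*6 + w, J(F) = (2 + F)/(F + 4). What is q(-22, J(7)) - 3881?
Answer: -42682/11 ≈ -3880.2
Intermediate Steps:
J(F) = (2 + F)/(4 + F)
q(H, w) = w (q(H, w) = 0 + w = w)
q(-22, J(7)) - 3881 = (2 + 7)/(4 + 7) - 3881 = 9/11 - 3881 = -42682/11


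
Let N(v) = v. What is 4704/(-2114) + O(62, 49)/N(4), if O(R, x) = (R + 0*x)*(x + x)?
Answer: 229033/151 ≈ 1516.8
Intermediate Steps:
O(R, x) = 2*R*x (O(R, x) = (R + 0)*(2*x) = R*(2*x) = 2*R*x)
4704/(-2114) + O(62, 49)/N(4) = 4704/(-2114) + (2*62*49)/4 = 4704*(-1/2114) + 6076*(¼) = -336/151 + 1519 = 229033/151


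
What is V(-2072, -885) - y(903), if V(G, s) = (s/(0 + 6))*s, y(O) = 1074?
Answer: 258927/2 ≈ 1.2946e+5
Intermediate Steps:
V(G, s) = s²/6 (V(G, s) = (s/6)*s = s²/6)
V(-2072, -885) - y(903) = (⅙)*(-885)² - 1*1074 = (⅙)*783225 - 1074 = 261075/2 - 1074 = 258927/2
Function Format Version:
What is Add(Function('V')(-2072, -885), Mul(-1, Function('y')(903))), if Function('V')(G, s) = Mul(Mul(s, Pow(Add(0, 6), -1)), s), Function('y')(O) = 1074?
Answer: Rational(258927, 2) ≈ 1.2946e+5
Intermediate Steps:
Function('V')(G, s) = Mul(Rational(1, 6), Pow(s, 2)) (Function('V')(G, s) = Mul(Mul(s, Pow(6, -1)), s) = Mul(Mul(s, Rational(1, 6)), s) = Mul(Mul(Rational(1, 6), s), s) = Mul(Rational(1, 6), Pow(s, 2)))
Add(Function('V')(-2072, -885), Mul(-1, Function('y')(903))) = Add(Mul(Rational(1, 6), Pow(-885, 2)), Mul(-1, 1074)) = Add(Mul(Rational(1, 6), 783225), -1074) = Add(Rational(261075, 2), -1074) = Rational(258927, 2)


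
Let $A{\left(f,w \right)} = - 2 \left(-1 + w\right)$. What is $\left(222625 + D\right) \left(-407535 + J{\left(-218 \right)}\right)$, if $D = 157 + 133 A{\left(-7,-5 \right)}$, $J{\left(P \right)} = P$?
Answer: $-91490802634$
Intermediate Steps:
$A{\left(f,w \right)} = 2 - 2 w$
$D = 1753$ ($D = 157 + 133 \left(2 - -10\right) = 157 + 133 \left(2 + 10\right) = 157 + 133 \cdot 12 = 157 + 1596 = 1753$)
$\left(222625 + D\right) \left(-407535 + J{\left(-218 \right)}\right) = \left(222625 + 1753\right) \left(-407535 - 218\right) = 224378 \left(-407753\right) = -91490802634$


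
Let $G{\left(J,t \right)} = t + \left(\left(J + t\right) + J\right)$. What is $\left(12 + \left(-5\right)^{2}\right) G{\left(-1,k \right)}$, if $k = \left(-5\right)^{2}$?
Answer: $1776$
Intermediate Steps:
$k = 25$
$G{\left(J,t \right)} = 2 J + 2 t$ ($G{\left(J,t \right)} = t + \left(t + 2 J\right) = 2 J + 2 t$)
$\left(12 + \left(-5\right)^{2}\right) G{\left(-1,k \right)} = \left(12 + \left(-5\right)^{2}\right) \left(2 \left(-1\right) + 2 \cdot 25\right) = \left(12 + 25\right) \left(-2 + 50\right) = 37 \cdot 48 = 1776$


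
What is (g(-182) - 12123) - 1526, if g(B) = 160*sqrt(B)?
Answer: -13649 + 160*I*sqrt(182) ≈ -13649.0 + 2158.5*I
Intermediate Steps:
(g(-182) - 12123) - 1526 = (160*sqrt(-182) - 12123) - 1526 = (160*(I*sqrt(182)) - 12123) - 1526 = (160*I*sqrt(182) - 12123) - 1526 = (-12123 + 160*I*sqrt(182)) - 1526 = -13649 + 160*I*sqrt(182)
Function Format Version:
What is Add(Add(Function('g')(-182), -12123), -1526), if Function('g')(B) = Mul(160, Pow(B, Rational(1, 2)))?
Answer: Add(-13649, Mul(160, I, Pow(182, Rational(1, 2)))) ≈ Add(-13649., Mul(2158.5, I))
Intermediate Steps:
Add(Add(Function('g')(-182), -12123), -1526) = Add(Add(Mul(160, Pow(-182, Rational(1, 2))), -12123), -1526) = Add(Add(Mul(160, Mul(I, Pow(182, Rational(1, 2)))), -12123), -1526) = Add(Add(Mul(160, I, Pow(182, Rational(1, 2))), -12123), -1526) = Add(Add(-12123, Mul(160, I, Pow(182, Rational(1, 2)))), -1526) = Add(-13649, Mul(160, I, Pow(182, Rational(1, 2))))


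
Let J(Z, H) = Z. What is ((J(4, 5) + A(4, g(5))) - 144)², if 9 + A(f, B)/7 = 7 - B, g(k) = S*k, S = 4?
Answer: 86436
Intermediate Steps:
g(k) = 4*k
A(f, B) = -14 - 7*B (A(f, B) = -63 + 7*(7 - B) = -63 + (49 - 7*B) = -14 - 7*B)
((J(4, 5) + A(4, g(5))) - 144)² = ((4 + (-14 - 28*5)) - 144)² = ((4 + (-14 - 7*20)) - 144)² = ((4 + (-14 - 140)) - 144)² = ((4 - 154) - 144)² = (-150 - 144)² = (-294)² = 86436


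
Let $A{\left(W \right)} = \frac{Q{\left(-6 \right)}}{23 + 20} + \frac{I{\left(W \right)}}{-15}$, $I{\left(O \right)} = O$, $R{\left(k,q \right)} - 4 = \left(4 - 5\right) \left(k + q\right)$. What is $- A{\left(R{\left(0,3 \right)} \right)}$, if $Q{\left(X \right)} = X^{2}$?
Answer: $- \frac{497}{645} \approx -0.77054$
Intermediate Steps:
$R{\left(k,q \right)} = 4 - k - q$ ($R{\left(k,q \right)} = 4 + \left(4 - 5\right) \left(k + q\right) = 4 - \left(k + q\right) = 4 - k - q$)
$A{\left(W \right)} = \frac{36}{43} - \frac{W}{15}$ ($A{\left(W \right)} = \frac{\left(-6\right)^{2}}{23 + 20} + \frac{W}{-15} = \frac{36}{43} + W \left(- \frac{1}{15}\right) = 36 \cdot \frac{1}{43} - \frac{W}{15} = \frac{36}{43} - \frac{W}{15}$)
$- A{\left(R{\left(0,3 \right)} \right)} = - (\frac{36}{43} - \frac{4 - 0 - 3}{15}) = - (\frac{36}{43} - \frac{4 + 0 - 3}{15}) = - (\frac{36}{43} - \frac{1}{15}) = \left(-1\right) \frac{497}{645} = - \frac{497}{645}$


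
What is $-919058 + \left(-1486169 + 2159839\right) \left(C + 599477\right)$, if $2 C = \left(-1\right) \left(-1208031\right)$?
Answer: $810755873417$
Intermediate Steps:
$C = \frac{1208031}{2}$ ($C = \frac{\left(-1\right) \left(-1208031\right)}{2} = \frac{1}{2} \cdot 1208031 = \frac{1208031}{2} \approx 6.0402 \cdot 10^{5}$)
$-919058 + \left(-1486169 + 2159839\right) \left(C + 599477\right) = -919058 + \left(-1486169 + 2159839\right) \left(\frac{1208031}{2} + 599477\right) = -919058 + 673670 \cdot \frac{2406985}{2} = -919058 + 810756792475 = 810755873417$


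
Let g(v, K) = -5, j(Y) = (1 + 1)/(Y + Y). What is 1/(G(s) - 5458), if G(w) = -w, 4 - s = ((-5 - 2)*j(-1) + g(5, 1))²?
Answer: -1/5458 ≈ -0.00018322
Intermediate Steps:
j(Y) = 1/Y (j(Y) = 2/((2*Y)) = 2*(1/(2*Y)) = 1/Y)
s = 0 (s = 4 - ((-5 - 2)/(-1) - 5)² = 4 - (-7*(-1) - 5)² = 4 - (7 - 5)² = 4 - 1*2² = 4 - 1*4 = 4 - 4 = 0)
1/(G(s) - 5458) = 1/(-1*0 - 5458) = 1/(0 - 5458) = 1/(-5458) = -1/5458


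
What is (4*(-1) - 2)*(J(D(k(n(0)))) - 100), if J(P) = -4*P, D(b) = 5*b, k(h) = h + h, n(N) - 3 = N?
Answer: 1320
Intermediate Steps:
n(N) = 3 + N
k(h) = 2*h
(4*(-1) - 2)*(J(D(k(n(0)))) - 100) = (4*(-1) - 2)*(-20*2*(3 + 0) - 100) = (-4 - 2)*(-20*2*3 - 100) = -6*(-20*6 - 100) = -6*(-4*30 - 100) = -6*(-120 - 100) = -6*(-220) = 1320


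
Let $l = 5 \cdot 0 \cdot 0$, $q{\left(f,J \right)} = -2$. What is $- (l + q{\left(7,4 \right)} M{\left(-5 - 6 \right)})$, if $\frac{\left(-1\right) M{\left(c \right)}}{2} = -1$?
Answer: $4$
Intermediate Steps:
$M{\left(c \right)} = 2$ ($M{\left(c \right)} = \left(-2\right) \left(-1\right) = 2$)
$l = 0$ ($l = 0 \cdot 0 = 0$)
$- (l + q{\left(7,4 \right)} M{\left(-5 - 6 \right)}) = - (0 - 4) = \left(-1\right) \left(-4\right) = 4$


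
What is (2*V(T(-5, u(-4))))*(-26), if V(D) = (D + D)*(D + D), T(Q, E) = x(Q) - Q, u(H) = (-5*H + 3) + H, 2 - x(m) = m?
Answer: -29952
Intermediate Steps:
x(m) = 2 - m
u(H) = 3 - 4*H (u(H) = (3 - 5*H) + H = 3 - 4*H)
T(Q, E) = 2 - 2*Q (T(Q, E) = (2 - Q) - Q = 2 - 2*Q)
V(D) = 4*D² (V(D) = (2*D)*(2*D) = 4*D²)
(2*V(T(-5, u(-4))))*(-26) = (2*(4*(2 - 2*(-5))²))*(-26) = (2*(4*(2 + 10)²))*(-26) = (2*(4*12²))*(-26) = (2*(4*144))*(-26) = (2*576)*(-26) = 1152*(-26) = -29952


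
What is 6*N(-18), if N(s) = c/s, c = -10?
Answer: 10/3 ≈ 3.3333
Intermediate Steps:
N(s) = -10/s
6*N(-18) = 6*(-10/(-18)) = 6*(-10*(-1/18)) = 6*(5/9) = 10/3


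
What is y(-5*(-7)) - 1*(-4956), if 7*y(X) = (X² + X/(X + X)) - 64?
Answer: 71707/14 ≈ 5121.9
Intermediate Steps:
y(X) = -127/14 + X²/7 (y(X) = ((X² + X/(X + X)) - 64)/7 = ((X² + X/((2*X))) - 64)/7 = ((X² + (1/(2*X))*X) - 64)/7 = ((X² + ½) - 64)/7 = ((½ + X²) - 64)/7 = (-127/2 + X²)/7 = -127/14 + X²/7)
y(-5*(-7)) - 1*(-4956) = (-127/14 + (-5*(-7))²/7) - 1*(-4956) = (-127/14 + (⅐)*35²) + 4956 = (-127/14 + (⅐)*1225) + 4956 = (-127/14 + 175) + 4956 = 2323/14 + 4956 = 71707/14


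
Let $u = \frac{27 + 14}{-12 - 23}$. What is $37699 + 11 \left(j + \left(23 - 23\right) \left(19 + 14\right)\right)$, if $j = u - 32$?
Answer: $\frac{1306694}{35} \approx 37334.0$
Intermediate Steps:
$u = - \frac{41}{35}$ ($u = \frac{41}{-35} = 41 \left(- \frac{1}{35}\right) = - \frac{41}{35} \approx -1.1714$)
$j = - \frac{1161}{35}$ ($j = - \frac{41}{35} - 32 = - \frac{1161}{35} \approx -33.171$)
$37699 + 11 \left(j + \left(23 - 23\right) \left(19 + 14\right)\right) = 37699 + 11 \left(- \frac{1161}{35} + \left(23 - 23\right) \left(19 + 14\right)\right) = 37699 + 11 \left(- \frac{1161}{35} + 0 \cdot 33\right) = 37699 + 11 \left(- \frac{1161}{35} + 0\right) = 37699 + 11 \left(- \frac{1161}{35}\right) = 37699 - \frac{12771}{35} = \frac{1306694}{35}$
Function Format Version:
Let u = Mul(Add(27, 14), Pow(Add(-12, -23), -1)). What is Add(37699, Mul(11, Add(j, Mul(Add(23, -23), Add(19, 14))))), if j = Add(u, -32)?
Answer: Rational(1306694, 35) ≈ 37334.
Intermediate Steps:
u = Rational(-41, 35) (u = Mul(41, Pow(-35, -1)) = Mul(41, Rational(-1, 35)) = Rational(-41, 35) ≈ -1.1714)
j = Rational(-1161, 35) (j = Add(Rational(-41, 35), -32) = Rational(-1161, 35) ≈ -33.171)
Add(37699, Mul(11, Add(j, Mul(Add(23, -23), Add(19, 14))))) = Add(37699, Mul(11, Add(Rational(-1161, 35), Mul(Add(23, -23), Add(19, 14))))) = Add(37699, Mul(11, Add(Rational(-1161, 35), Mul(0, 33)))) = Add(37699, Mul(11, Add(Rational(-1161, 35), 0))) = Add(37699, Mul(11, Rational(-1161, 35))) = Add(37699, Rational(-12771, 35)) = Rational(1306694, 35)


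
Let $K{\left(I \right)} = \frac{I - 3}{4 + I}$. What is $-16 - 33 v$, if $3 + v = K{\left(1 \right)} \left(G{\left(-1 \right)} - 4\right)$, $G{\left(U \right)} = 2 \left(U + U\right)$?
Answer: $- \frac{113}{5} \approx -22.6$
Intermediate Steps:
$K{\left(I \right)} = \frac{-3 + I}{4 + I}$
$G{\left(U \right)} = 4 U$ ($G{\left(U \right)} = 2 \cdot 2 U = 4 U$)
$v = \frac{1}{5}$ ($v = -3 + \frac{-3 + 1}{4 + 1} \left(4 \left(-1\right) - 4\right) = -3 + \frac{1}{5} \left(-2\right) \left(-4 - 4\right) = -3 + \frac{1}{5} \left(-2\right) \left(-8\right) = -3 - - \frac{16}{5} = -3 + \frac{16}{5} = \frac{1}{5} \approx 0.2$)
$-16 - 33 v = -16 - \frac{33}{5} = - \frac{113}{5}$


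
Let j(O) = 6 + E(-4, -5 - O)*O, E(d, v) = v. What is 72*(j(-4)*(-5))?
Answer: -3600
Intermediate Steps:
j(O) = 6 + O*(-5 - O) (j(O) = 6 + (-5 - O)*O = 6 + O*(-5 - O))
72*(j(-4)*(-5)) = 72*((6 - 1*(-4)*(5 - 4))*(-5)) = 72*((6 - 1*(-4)*1)*(-5)) = 72*((6 + 4)*(-5)) = 72*(10*(-5)) = 72*(-50) = -3600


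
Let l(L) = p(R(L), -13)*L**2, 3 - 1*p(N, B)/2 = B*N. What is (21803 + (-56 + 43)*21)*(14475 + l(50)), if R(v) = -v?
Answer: -69337903250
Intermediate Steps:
p(N, B) = 6 - 2*B*N
l(L) = L**2*(6 - 26*L) (l(L) = (6 - 2*(-13)*(-L))*L**2 = (6 - 26*L)*L**2 = L**2*(6 - 26*L))
(21803 + (-56 + 43)*21)*(14475 + l(50)) = (21803 + (-56 + 43)*21)*(14475 + 50**2*(6 - 26*50)) = (21803 - 13*21)*(14475 + 2500*(6 - 1300)) = (21803 - 273)*(14475 + 2500*(-1294)) = 21530*(14475 - 3235000) = 21530*(-3220525) = -69337903250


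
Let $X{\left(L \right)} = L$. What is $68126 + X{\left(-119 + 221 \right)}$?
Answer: $68228$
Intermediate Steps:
$68126 + X{\left(-119 + 221 \right)} = 68126 + \left(-119 + 221\right) = 68126 + 102 = 68228$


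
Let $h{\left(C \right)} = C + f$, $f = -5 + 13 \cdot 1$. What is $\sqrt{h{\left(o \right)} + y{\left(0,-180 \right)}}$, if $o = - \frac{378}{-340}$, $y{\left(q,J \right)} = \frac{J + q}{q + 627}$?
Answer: $\frac{\sqrt{11140111730}}{35530} \approx 2.9706$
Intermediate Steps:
$y{\left(q,J \right)} = \frac{J + q}{627 + q}$
$o = \frac{189}{170}$ ($o = \left(-378\right) \left(- \frac{1}{340}\right) = \frac{189}{170} \approx 1.1118$)
$f = 8$ ($f = -5 + 13 = 8$)
$h{\left(C \right)} = 8 + C$ ($h{\left(C \right)} = C + 8 = 8 + C$)
$\sqrt{h{\left(o \right)} + y{\left(0,-180 \right)}} = \sqrt{\left(8 + \frac{189}{170}\right) + \frac{-180 + 0}{627 + 0}} = \sqrt{\frac{1549}{170} + \frac{1}{627} \left(-180\right)} = \sqrt{\frac{1549}{170} - \frac{60}{209}} = \sqrt{\frac{313541}{35530}} = \frac{\sqrt{11140111730}}{35530}$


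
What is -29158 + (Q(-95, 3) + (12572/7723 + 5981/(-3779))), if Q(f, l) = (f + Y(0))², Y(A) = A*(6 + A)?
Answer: -587584655536/29185217 ≈ -20133.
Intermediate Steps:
Q(f, l) = f² (Q(f, l) = (f + 0*(6 + 0))² = (f + 0*6)² = (f + 0)² = f²)
-29158 + (Q(-95, 3) + (12572/7723 + 5981/(-3779))) = -29158 + ((-95)² + (12572/7723 + 5981/(-3779))) = -29158 + (9025 + (12572*(1/7723) + 5981*(-1/3779))) = -29158 + (9025 + (12572/7723 - 5981/3779)) = -29158 + (9025 + 1318325/29185217) = -29158 + 263397901750/29185217 = -587584655536/29185217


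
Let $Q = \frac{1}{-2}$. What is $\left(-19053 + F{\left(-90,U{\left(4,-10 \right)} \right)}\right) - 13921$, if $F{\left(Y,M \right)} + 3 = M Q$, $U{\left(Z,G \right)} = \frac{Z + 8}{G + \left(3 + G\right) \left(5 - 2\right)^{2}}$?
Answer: $- \frac{2407315}{73} \approx -32977.0$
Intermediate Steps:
$Q = - \frac{1}{2} \approx -0.5$
$U{\left(Z,G \right)} = \frac{8 + Z}{27 + 10 G}$ ($U{\left(Z,G \right)} = \frac{8 + Z}{G + \left(3 + G\right) 3^{2}} = \frac{8 + Z}{G + \left(3 + G\right) 9} = \frac{8 + Z}{G + \left(27 + 9 G\right)} = \frac{8 + Z}{27 + 10 G}$)
$F{\left(Y,M \right)} = -3 - \frac{M}{2}$ ($F{\left(Y,M \right)} = -3 + M \left(- \frac{1}{2}\right) = -3 - \frac{M}{2}$)
$\left(-19053 + F{\left(-90,U{\left(4,-10 \right)} \right)}\right) - 13921 = \left(-19053 - \left(3 + \frac{\frac{1}{27 + 10 \left(-10\right)} \left(8 + 4\right)}{2}\right)\right) - 13921 = \left(-19053 - \left(3 + \frac{\frac{1}{27 - 100} \cdot 12}{2}\right)\right) - 13921 = \left(-19053 - \left(3 + \frac{\frac{1}{-73} \cdot 12}{2}\right)\right) - 13921 = \left(-19053 - \left(3 + \frac{\left(- \frac{1}{73}\right) 12}{2}\right)\right) - 13921 = \left(-19053 - \frac{213}{73}\right) - 13921 = - \frac{1391082}{73} - 13921 = - \frac{2407315}{73}$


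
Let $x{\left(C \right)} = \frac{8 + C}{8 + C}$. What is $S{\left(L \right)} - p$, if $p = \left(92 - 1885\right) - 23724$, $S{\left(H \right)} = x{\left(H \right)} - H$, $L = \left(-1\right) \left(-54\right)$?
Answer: $25464$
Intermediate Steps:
$x{\left(C \right)} = 1$
$L = 54$
$S{\left(H \right)} = 1 - H$
$p = -25517$ ($p = -1793 - 23724 = -25517$)
$S{\left(L \right)} - p = \left(1 - 54\right) - -25517 = \left(1 - 54\right) + 25517 = -53 + 25517 = 25464$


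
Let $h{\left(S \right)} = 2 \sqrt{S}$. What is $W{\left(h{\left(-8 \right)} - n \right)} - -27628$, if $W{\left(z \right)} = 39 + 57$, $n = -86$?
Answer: $27724$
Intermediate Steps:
$W{\left(z \right)} = 96$
$W{\left(h{\left(-8 \right)} - n \right)} - -27628 = 96 - -27628 = 96 + 27628 = 27724$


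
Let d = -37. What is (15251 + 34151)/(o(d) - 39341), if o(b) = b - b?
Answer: -49402/39341 ≈ -1.2557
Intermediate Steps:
o(b) = 0
(15251 + 34151)/(o(d) - 39341) = (15251 + 34151)/(0 - 39341) = 49402/(-39341) = 49402*(-1/39341) = -49402/39341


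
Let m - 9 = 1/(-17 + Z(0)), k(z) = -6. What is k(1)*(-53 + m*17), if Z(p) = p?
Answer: -594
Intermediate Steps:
m = 152/17 (m = 9 + 1/(-17 + 0) = 9 + 1/(-17) = 9 - 1/17 = 152/17 ≈ 8.9412)
k(1)*(-53 + m*17) = -6*(-53 + (152/17)*17) = -6*(-53 + 152) = -6*99 = -594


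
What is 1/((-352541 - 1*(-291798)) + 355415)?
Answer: 1/294672 ≈ 3.3936e-6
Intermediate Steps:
1/((-352541 - 1*(-291798)) + 355415) = 1/((-352541 + 291798) + 355415) = 1/(-60743 + 355415) = 1/294672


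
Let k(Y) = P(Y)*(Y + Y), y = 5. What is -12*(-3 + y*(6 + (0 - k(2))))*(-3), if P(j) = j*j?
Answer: -1908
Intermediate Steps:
P(j) = j**2
k(Y) = 2*Y**3 (k(Y) = Y**2*(Y + Y) = Y**2*(2*Y) = 2*Y**3)
-12*(-3 + y*(6 + (0 - k(2))))*(-3) = -12*(-3 + 5*(6 + (0 - 2*2**3)))*(-3) = -12*(-3 + 5*(6 + (0 - 2*8)))*(-3) = -12*(-3 + 5*(6 + (0 - 1*16)))*(-3) = -12*(-3 + 5*(6 + (0 - 16)))*(-3) = -12*(-3 + 5*(6 - 16))*(-3) = -12*(-3 + 5*(-10))*(-3) = -12*(-3 - 50)*(-3) = -(-636)*(-3) = -12*159 = -1908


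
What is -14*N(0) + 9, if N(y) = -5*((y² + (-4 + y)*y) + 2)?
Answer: 149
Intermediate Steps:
N(y) = -10 - 5*y² - 5*y*(-4 + y) (N(y) = -5*((y² + y*(-4 + y)) + 2) = -5*(2 + y² + y*(-4 + y)) = -10 - 5*y² - 5*y*(-4 + y))
-14*N(0) + 9 = -14*(-10 - 10*0² + 20*0) + 9 = -14*(-10 - 10*0 + 0) + 9 = -14*(-10 + 0 + 0) + 9 = -14*(-10) + 9 = 140 + 9 = 149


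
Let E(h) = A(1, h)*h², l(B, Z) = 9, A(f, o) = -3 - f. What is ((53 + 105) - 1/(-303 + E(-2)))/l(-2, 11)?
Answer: 16801/957 ≈ 17.556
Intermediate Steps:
E(h) = -4*h² (E(h) = (-3 - 1*1)*h² = (-3 - 1)*h² = -4*h²)
((53 + 105) - 1/(-303 + E(-2)))/l(-2, 11) = ((53 + 105) - 1/(-303 - 4*(-2)²))/9 = (158 - 1/(-303 - 4*4))*(⅑) = (158 - 1/(-303 - 16))*(⅑) = (158 - 1/(-319))*(⅑) = (158 - 1*(-1/319))*(⅑) = (158 + 1/319)*(⅑) = (50403/319)*(⅑) = 16801/957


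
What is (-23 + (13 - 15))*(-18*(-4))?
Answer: -1800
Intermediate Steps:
(-23 + (13 - 15))*(-18*(-4)) = (-23 - 2)*72 = -25*72 = -1800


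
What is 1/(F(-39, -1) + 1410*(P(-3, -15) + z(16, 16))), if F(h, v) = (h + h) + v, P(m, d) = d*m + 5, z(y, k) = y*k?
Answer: 1/431381 ≈ 2.3181e-6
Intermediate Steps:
z(y, k) = k*y
P(m, d) = 5 + d*m
F(h, v) = v + 2*h (F(h, v) = 2*h + v = v + 2*h)
1/(F(-39, -1) + 1410*(P(-3, -15) + z(16, 16))) = 1/((-1 + 2*(-39)) + 1410*((5 - 15*(-3)) + 16*16)) = 1/((-1 - 78) + 1410*((5 + 45) + 256)) = 1/(-79 + 1410*(50 + 256)) = 1/(-79 + 1410*306) = 1/(-79 + 431460) = 1/431381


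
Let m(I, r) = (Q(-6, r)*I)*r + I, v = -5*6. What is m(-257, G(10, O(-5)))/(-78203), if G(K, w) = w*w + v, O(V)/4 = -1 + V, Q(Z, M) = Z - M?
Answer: -77457487/78203 ≈ -990.47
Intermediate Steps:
v = -30
O(V) = -4 + 4*V (O(V) = 4*(-1 + V) = -4 + 4*V)
G(K, w) = -30 + w² (G(K, w) = w*w - 30 = w² - 30 = -30 + w²)
m(I, r) = I + I*r*(-6 - r) (m(I, r) = ((-6 - r)*I)*r + I = (I*(-6 - r))*r + I = I*r*(-6 - r) + I = I + I*r*(-6 - r))
m(-257, G(10, O(-5)))/(-78203) = -1*(-257)*(-1 + (-30 + (-4 + 4*(-5))²)*(6 + (-30 + (-4 + 4*(-5))²)))/(-78203) = -1*(-257)*(-1 + (-30 + (-4 - 20)²)*(6 + (-30 + (-4 - 20)²)))*(-1/78203) = -1*(-257)*(-1 + (-30 + (-24)²)*(6 + (-30 + (-24)²)))*(-1/78203) = -1*(-257)*(-1 + (-30 + 576)*(6 + (-30 + 576)))*(-1/78203) = -1*(-257)*(-1 + 546*(6 + 546))*(-1/78203) = -1*(-257)*(-1 + 546*552)*(-1/78203) = -1*(-257)*(-1 + 301392)*(-1/78203) = -1*(-257)*301391*(-1/78203) = 77457487*(-1/78203) = -77457487/78203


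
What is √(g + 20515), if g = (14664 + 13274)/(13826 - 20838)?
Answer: √252122143226/3506 ≈ 143.22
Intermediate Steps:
g = -13969/3506 (g = 27938/(-7012) = 27938*(-1/7012) = -13969/3506 ≈ -3.9843)
√(g + 20515) = √(-13969/3506 + 20515) = √(71911621/3506) = √252122143226/3506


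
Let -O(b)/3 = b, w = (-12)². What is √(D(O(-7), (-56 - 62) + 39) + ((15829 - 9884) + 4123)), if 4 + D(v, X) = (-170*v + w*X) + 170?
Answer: 2*I*√1178 ≈ 68.644*I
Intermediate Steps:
w = 144
O(b) = -3*b
D(v, X) = 166 - 170*v + 144*X (D(v, X) = -4 + ((-170*v + 144*X) + 170) = -4 + (170 - 170*v + 144*X) = 166 - 170*v + 144*X)
√(D(O(-7), (-56 - 62) + 39) + ((15829 - 9884) + 4123)) = √((166 - (-510)*(-7) + 144*((-56 - 62) + 39)) + ((15829 - 9884) + 4123)) = √((166 - 170*21 + 144*(-118 + 39)) + (5945 + 4123)) = √((166 - 3570 + 144*(-79)) + 10068) = √((166 - 3570 - 11376) + 10068) = √(-14780 + 10068) = √(-4712) = 2*I*√1178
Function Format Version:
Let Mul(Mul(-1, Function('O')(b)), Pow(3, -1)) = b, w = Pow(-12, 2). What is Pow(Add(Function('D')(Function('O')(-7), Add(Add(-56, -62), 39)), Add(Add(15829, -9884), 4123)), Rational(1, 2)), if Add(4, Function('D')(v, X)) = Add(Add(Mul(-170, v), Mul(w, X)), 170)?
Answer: Mul(2, I, Pow(1178, Rational(1, 2))) ≈ Mul(68.644, I)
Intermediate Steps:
w = 144
Function('O')(b) = Mul(-3, b)
Function('D')(v, X) = Add(166, Mul(-170, v), Mul(144, X)) (Function('D')(v, X) = Add(-4, Add(Add(Mul(-170, v), Mul(144, X)), 170)) = Add(-4, Add(170, Mul(-170, v), Mul(144, X))) = Add(166, Mul(-170, v), Mul(144, X)))
Pow(Add(Function('D')(Function('O')(-7), Add(Add(-56, -62), 39)), Add(Add(15829, -9884), 4123)), Rational(1, 2)) = Pow(Add(Add(166, Mul(-170, Mul(-3, -7)), Mul(144, Add(Add(-56, -62), 39))), Add(Add(15829, -9884), 4123)), Rational(1, 2)) = Pow(Add(Add(166, Mul(-170, 21), Mul(144, Add(-118, 39))), Add(5945, 4123)), Rational(1, 2)) = Pow(Add(Add(166, -3570, Mul(144, -79)), 10068), Rational(1, 2)) = Pow(Add(Add(166, -3570, -11376), 10068), Rational(1, 2)) = Pow(Add(-14780, 10068), Rational(1, 2)) = Pow(-4712, Rational(1, 2)) = Mul(2, I, Pow(1178, Rational(1, 2)))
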